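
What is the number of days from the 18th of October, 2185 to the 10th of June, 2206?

7539

From October 18, 2185 to October 18, 2205: 20 years, of which 4 contain a Feb 29 — 16×365 + 4×366 = 7304 days.
(2200 is not a leap year (divisible by 100 but not 400).)
October 2205: 31 − 18 = 13 days remain.
Then November (30), December (31), January (31), February 2206 (28), March (31), April (30), May (31): 30 + 31 + 31 + 28 + 31 + 30 + 31 = 212 days.
June 1–10, 2206: 10 days.
Residual: 235 days.
Total: 7539 days.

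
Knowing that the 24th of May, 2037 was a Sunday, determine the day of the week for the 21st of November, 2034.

Tuesday

Count forward from the earlier date (November 21, 2034) to the later (May 24, 2037):
November 21, 2034 → November 21, 2035: 365 days.
November 21, 2035 → November 21, 2036: 366 days (2036 is a leap year).
November 2036: 30 − 21 = 9 days remain.
Then December (31), January (31), February 2037 (28), March (31), April (30): 31 + 31 + 28 + 31 + 30 = 151 days.
May 1–24, 2037: 24 days.
Residual: 184 days.
Total: 915 days.
915 mod 7 = 5, so 5 days before Sunday is Tuesday.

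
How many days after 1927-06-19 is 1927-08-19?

61

June 1927: 30 − 19 = 11 days remain.
Then July (31): 31 days.
August 1–19, 1927: 19 days.
Total: 11 + 31 + 19 = 61 days.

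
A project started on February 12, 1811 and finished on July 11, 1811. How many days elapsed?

149

February 1811: 28 − 12 = 16 days remain (1811 is not a leap year, so February has 28 days).
Then March (31), April (30), May (31), June (30): 31 + 30 + 31 + 30 = 122 days.
July 1–11, 1811: 11 days.
Total: 16 + 122 + 11 = 149 days.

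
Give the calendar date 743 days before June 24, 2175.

June 11, 2173

Count 743 days before June 24, 2175:
Day-of-year of June 11, 2173: 162.
Day-of-year of June 24, 2175: 175.
2173 has 365 days, so 365 − 162 = 203 days remain in 2173.
Full years: 2174: 365. Sum = 365.
Total: 203 + 365 + 175 = 743 days.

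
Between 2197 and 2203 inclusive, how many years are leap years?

Years divisible by 4 in [2197, 2203]: 2200.
Of these, 2200 is divisible by 100 but not 400, so not leap.
Leap years: 1 − 1 = 0.

0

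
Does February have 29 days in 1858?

1858 is not a leap year.

No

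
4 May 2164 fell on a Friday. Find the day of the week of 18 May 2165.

May 2164: 31 − 4 = 27 days remain.
Then 11 full months totalling 334 days.
May 1–18, 2165: 18 days.
Total: 27 + 334 + 18 = 379 days.
379 mod 7 = 1, so 1 day after Friday is Saturday.

Saturday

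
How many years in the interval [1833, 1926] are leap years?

Years divisible by 4: 1836, 1840, …, 1924 — 23 in all.
Of these, 1900 is divisible by 100 but not 400, so not leap.
Leap years: 23 − 1 = 22.

22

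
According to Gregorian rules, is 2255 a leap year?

2255 is not a leap year.

No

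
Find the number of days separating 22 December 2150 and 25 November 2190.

From December 22, 2150 to December 22, 2189: 39 years, of which 10 contain a Feb 29 — 29×365 + 10×366 = 14245 days.
December 2189: 31 − 22 = 9 days remain.
Then 10 full months totalling 304 days.
November 1–25, 2190: 25 days.
Residual: 338 days.
Total: 14583 days.

14583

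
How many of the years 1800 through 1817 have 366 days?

4

Years divisible by 4 in [1800, 1817]: 1800, 1804, 1808, 1812, 1816.
Of these, 1800 is divisible by 100 but not 400, so not leap.
Leap years: 5 − 1 = 4.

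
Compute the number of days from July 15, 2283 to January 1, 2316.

11857

From July 15, 2283 to July 15, 2315: 32 years, of which 7 contain a Feb 29 — 25×365 + 7×366 = 11687 days.
(2300 is not a leap year (divisible by 100 but not 400).)
July 2315: 31 − 15 = 16 days remain.
Then August (31), September (30), October (31), November (30), December (31): 31 + 30 + 31 + 30 + 31 = 153 days.
January 1, 2316: 1 day.
Residual: 170 days.
Total: 11857 days.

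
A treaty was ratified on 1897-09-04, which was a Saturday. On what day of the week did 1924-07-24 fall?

Thursday

From September 4, 1897 to September 4, 1923: 26 years, of which 5 contain a Feb 29 — 21×365 + 5×366 = 9495 days.
(1900 is not a leap year (divisible by 100 but not 400).)
September 1923: 30 − 4 = 26 days remain.
Then 9 full months totalling 274 days.
July 1–24, 1924: 24 days.
Residual: 324 days.
Total: 9819 days.
9819 mod 7 = 5, so 5 days after Saturday is Thursday.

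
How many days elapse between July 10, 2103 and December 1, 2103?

July 2103: 31 − 10 = 21 days remain.
Then August (31), September (30), October (31), November (30): 31 + 30 + 31 + 30 = 122 days.
December 1, 2103: 1 day.
Total: 21 + 122 + 1 = 144 days.

144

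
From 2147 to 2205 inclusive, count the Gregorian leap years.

14

Years divisible by 4: 2148, 2152, …, 2204 — 15 in all.
Of these, 2200 is divisible by 100 but not 400, so not leap.
Leap years: 15 − 1 = 14.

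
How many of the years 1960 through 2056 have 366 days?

Years divisible by 4: 1960, 1964, …, 2056 — 25 in all.
2000 is divisible by 400, so still leap.
No century exceptions apply. Count: 25.

25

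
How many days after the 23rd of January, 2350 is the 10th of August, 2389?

From January 23, 2350 to January 23, 2389: 39 years, of which 10 contain a Feb 29 — 29×365 + 10×366 = 14245 days.
January 2389: 31 − 23 = 8 days remain.
Then February 2389 (28), March (31), April (30), May (31), June (30), July (31): 28 + 31 + 30 + 31 + 30 + 31 = 181 days.
August 1–10, 2389: 10 days.
Residual: 199 days.
Total: 14444 days.

14444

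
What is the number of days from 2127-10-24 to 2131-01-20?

October 24, 2127 → October 24, 2128: 366 days (2128 is a leap year).
October 24, 2128 → October 24, 2129: 365 days.
October 24, 2129 → October 24, 2130: 365 days.
October 2130: 31 − 24 = 7 days remain.
Then November (30), December (31): 30 + 31 = 61 days.
January 1–20, 2131: 20 days.
Residual: 88 days.
Total: 1184 days.

1184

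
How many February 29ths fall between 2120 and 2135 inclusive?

4

Years divisible by 4 in [2120, 2135]: 2120, 2124, 2128, 2132.
No century exceptions apply. Count: 4.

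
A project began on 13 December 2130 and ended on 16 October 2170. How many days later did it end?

14552

From December 13, 2130 to December 13, 2169: 39 years, of which 10 contain a Feb 29 — 29×365 + 10×366 = 14245 days.
December 2169: 31 − 13 = 18 days remain.
Then 9 full months totalling 273 days.
October 1–16, 2170: 16 days.
Residual: 307 days.
Total: 14552 days.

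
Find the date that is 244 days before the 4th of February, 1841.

the 5th of June, 1840

Count 244 days before February 4, 1841:
Day-of-year of June 5, 1840: 157.
Day-of-year of February 4, 1841: 35.
1840 has 366 days, so 366 − 157 = 209 days remain in 1840.
Total: 209 + 35 = 244 days.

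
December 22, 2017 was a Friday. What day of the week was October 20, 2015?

Tuesday

Count forward from the earlier date (October 20, 2015) to the later (December 22, 2017):
October 2015: 31 − 20 = 11 days remain.
Then 25 full months totalling 761 days.
December 1–22, 2017: 22 days.
Total: 11 + 761 + 22 = 794 days.
794 mod 7 = 3, so 3 days before Friday is Tuesday.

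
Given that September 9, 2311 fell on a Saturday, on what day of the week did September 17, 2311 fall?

Sunday

Within September 2311: 17 − 9 = 8 days.
8 mod 7 = 1, so 1 day after Saturday is Sunday.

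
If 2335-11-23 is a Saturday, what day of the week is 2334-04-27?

Friday

Count forward from the earlier date (April 27, 2334) to the later (November 23, 2335):
April 2334: 30 − 27 = 3 days remain.
Then 18 full months totalling 549 days.
November 1–23, 2335: 23 days.
Total: 3 + 549 + 23 = 575 days.
575 mod 7 = 1, so 1 day before Saturday is Friday.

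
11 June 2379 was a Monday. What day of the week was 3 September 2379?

June 2379: 30 − 11 = 19 days remain.
Then July (31), August (31): 31 + 31 = 62 days.
September 1–3, 2379: 3 days.
Total: 19 + 62 + 3 = 84 days.
84 is a multiple of 7, so 3 September 2379 falls on the same weekday: Monday.

Monday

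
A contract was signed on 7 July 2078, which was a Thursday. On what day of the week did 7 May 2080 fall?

Tuesday

Day-of-year of July 7, 2078: 188.
Day-of-year of May 7, 2080: 128.
2078 has 365 days, so 365 − 188 = 177 days remain in 2078.
Full years: 2079: 365. Sum = 365.
Total: 177 + 365 + 128 = 670 days.
670 mod 7 = 5, so 5 days after Thursday is Tuesday.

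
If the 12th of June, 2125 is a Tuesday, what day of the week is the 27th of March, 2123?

Saturday

Count forward from the earlier date (March 27, 2123) to the later (June 12, 2125):
Day-of-year of March 27, 2123: 86.
Day-of-year of June 12, 2125: 163.
2123 has 365 days, so 365 − 86 = 279 days remain in 2123.
Full years: 2124: 366. Sum = 366.
Total: 279 + 366 + 163 = 808 days.
808 mod 7 = 3, so 3 days before Tuesday is Saturday.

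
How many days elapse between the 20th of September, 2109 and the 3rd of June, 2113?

1352

Day-of-year of September 20, 2109: 263.
Day-of-year of June 3, 2113: 154.
2109 has 365 days, so 365 − 263 = 102 days remain in 2109.
Full years: 2110: 365; 2111: 365; 2112: 366. Sum = 1096.
Total: 102 + 1096 + 154 = 1352 days.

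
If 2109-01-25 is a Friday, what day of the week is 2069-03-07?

Count forward from the earlier date (March 7, 2069) to the later (January 25, 2109):
Day-of-year of March 7, 2069: 66.
Day-of-year of January 25, 2109: 25.
2069 has 365 days, so 365 − 66 = 299 days remain in 2069.
Full years 2070–2108: 30 common + 9 leap = 30×365 + 9×366 = 14244 days.
Total: 299 + 14244 + 25 = 14568 days.
14568 mod 7 = 1, so 1 day before Friday is Thursday.

Thursday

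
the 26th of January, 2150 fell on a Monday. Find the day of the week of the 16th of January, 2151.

Saturday

January 2150: 31 − 26 = 5 days remain.
Then 11 full months totalling 334 days.
January 1–16, 2151: 16 days.
Total: 5 + 334 + 16 = 355 days.
355 mod 7 = 5, so 5 days after Monday is Saturday.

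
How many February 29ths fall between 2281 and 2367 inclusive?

20

Years divisible by 4: 2284, 2288, …, 2364 — 21 in all.
Of these, 2300 is divisible by 100 but not 400, so not leap.
Leap years: 21 − 1 = 20.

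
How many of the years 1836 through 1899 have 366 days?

Years divisible by 4: 1836, 1840, …, 1896 — 16 in all.
No century exceptions apply. Count: 16.

16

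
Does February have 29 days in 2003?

2003 is not a leap year.

No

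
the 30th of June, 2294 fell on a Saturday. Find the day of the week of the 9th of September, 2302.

Day-of-year of June 30, 2294: 181.
Day-of-year of September 9, 2302: 252.
2294 has 365 days, so 365 − 181 = 184 days remain in 2294.
Full years 2295–2301: 6 common + 1 leap = 6×365 + 1×366 = 2556 days.
Total: 184 + 2556 + 252 = 2992 days.
2992 mod 7 = 3, so 3 days after Saturday is Tuesday.

Tuesday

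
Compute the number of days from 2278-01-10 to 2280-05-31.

872

January 10, 2278 → January 10, 2279: 365 days.
January 10, 2279 → January 10, 2280: 365 days.
January 2280: 31 − 10 = 21 days remain.
Then February 2280 (29), March (31), April (30): 29 + 31 + 30 = 90 days.
May 1–31, 2280: 31 days.
Residual: 142 days.
Total: 872 days.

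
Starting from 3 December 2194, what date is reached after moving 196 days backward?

21 May 2194

Count 196 days before December 3, 2194:
May 2194: 31 − 21 = 10 days remain.
Then June (30), July (31), August (31), September (30), October (31), November (30): 30 + 31 + 31 + 30 + 31 + 30 = 183 days.
December 1–3, 2194: 3 days.
Total: 10 + 183 + 3 = 196 days.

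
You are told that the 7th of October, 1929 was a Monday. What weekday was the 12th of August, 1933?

Saturday

Day-of-year of October 7, 1929: 280.
Day-of-year of August 12, 1933: 224.
1929 has 365 days, so 365 − 280 = 85 days remain in 1929.
Full years: 1930: 365; 1931: 365; 1932: 366. Sum = 1096.
Total: 85 + 1096 + 224 = 1405 days.
1405 mod 7 = 5, so 5 days after Monday is Saturday.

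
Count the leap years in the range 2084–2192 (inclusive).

27

Years divisible by 4: 2084, 2088, …, 2192 — 28 in all.
Of these, 2100 is divisible by 100 but not 400, so not leap.
Leap years: 28 − 1 = 27.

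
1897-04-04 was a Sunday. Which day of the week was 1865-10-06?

Friday

Count forward from the earlier date (October 6, 1865) to the later (April 4, 1897):
Day-of-year of October 6, 1865: 279.
Day-of-year of April 4, 1897: 94.
1865 has 365 days, so 365 − 279 = 86 days remain in 1865.
Full years 1866–1896: 23 common + 8 leap = 23×365 + 8×366 = 11323 days.
Total: 86 + 11323 + 94 = 11503 days.
11503 mod 7 = 2, so 2 days before Sunday is Friday.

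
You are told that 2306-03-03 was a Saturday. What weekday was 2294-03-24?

Saturday

Count forward from the earlier date (March 24, 2294) to the later (March 3, 2306):
Day-of-year of March 24, 2294: 83.
Day-of-year of March 3, 2306: 62.
2294 has 365 days, so 365 − 83 = 282 days remain in 2294.
Full years 2295–2305: 9 common + 2 leap = 9×365 + 2×366 = 4017 days.
Total: 282 + 4017 + 62 = 4361 days.
4361 is a multiple of 7, so 2294-03-24 falls on the same weekday: Saturday.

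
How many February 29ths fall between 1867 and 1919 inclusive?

12

Years divisible by 4: 1868, 1872, …, 1916 — 13 in all.
Of these, 1900 is divisible by 100 but not 400, so not leap.
Leap years: 13 − 1 = 12.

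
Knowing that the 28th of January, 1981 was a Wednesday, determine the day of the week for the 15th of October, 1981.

January 1981: 31 − 28 = 3 days remain.
Then February 1981 (28), March (31), April (30), May (31), June (30), July (31), August (31), September (30): 28 + 31 + 30 + 31 + 30 + 31 + 31 + 30 = 242 days.
October 1–15, 1981: 15 days.
Total: 3 + 242 + 15 = 260 days.
260 mod 7 = 1, so 1 day after Wednesday is Thursday.

Thursday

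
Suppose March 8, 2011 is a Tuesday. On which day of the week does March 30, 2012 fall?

Friday

March 2011: 31 − 8 = 23 days remain.
Then 11 full months totalling 335 days.
March 1–30, 2012: 30 days.
Total: 23 + 335 + 30 = 388 days.
388 mod 7 = 3, so 3 days after Tuesday is Friday.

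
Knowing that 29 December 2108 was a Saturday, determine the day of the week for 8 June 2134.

From December 29, 2108 to December 29, 2133: 25 years, of which 6 contain a Feb 29 — 19×365 + 6×366 = 9131 days.
December 2133: 31 − 29 = 2 days remain.
Then January (31), February 2134 (28), March (31), April (30), May (31): 31 + 28 + 31 + 30 + 31 = 151 days.
June 1–8, 2134: 8 days.
Residual: 161 days.
Total: 9292 days.
9292 mod 7 = 3, so 3 days after Saturday is Tuesday.

Tuesday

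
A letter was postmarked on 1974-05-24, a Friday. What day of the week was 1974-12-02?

Monday

May 1974: 31 − 24 = 7 days remain.
Then June (30), July (31), August (31), September (30), October (31), November (30): 30 + 31 + 31 + 30 + 31 + 30 = 183 days.
December 1–2, 1974: 2 days.
Total: 7 + 183 + 2 = 192 days.
192 mod 7 = 3, so 3 days after Friday is Monday.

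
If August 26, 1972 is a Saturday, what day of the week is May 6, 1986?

Tuesday

Day-of-year of August 26, 1972: 239.
Day-of-year of May 6, 1986: 126.
1972 has 366 days, so 366 − 239 = 127 days remain in 1972.
Full years 1973–1985: 10 common + 3 leap = 10×365 + 3×366 = 4748 days.
Total: 127 + 4748 + 126 = 5001 days.
5001 mod 7 = 3, so 3 days after Saturday is Tuesday.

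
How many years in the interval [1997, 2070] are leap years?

Years divisible by 4: 2000, 2004, …, 2068 — 18 in all.
2000 is divisible by 400, so still leap.
No century exceptions apply. Count: 18.

18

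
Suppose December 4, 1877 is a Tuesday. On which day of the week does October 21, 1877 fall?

Count forward from the earlier date (October 21, 1877) to the later (December 4, 1877):
October 1877: 31 − 21 = 10 days remain.
Then November (30): 30 days.
December 1–4, 1877: 4 days.
Total: 10 + 30 + 4 = 44 days.
44 mod 7 = 2, so 2 days before Tuesday is Sunday.

Sunday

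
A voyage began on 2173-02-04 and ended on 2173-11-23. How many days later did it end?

February 2173: 28 − 4 = 24 days remain (2173 is not a leap year, so February has 28 days).
Then March (31), April (30), May (31), June (30), July (31), August (31), September (30), October (31): 31 + 30 + 31 + 30 + 31 + 31 + 30 + 31 = 245 days.
November 1–23, 2173: 23 days.
Total: 24 + 245 + 23 = 292 days.

292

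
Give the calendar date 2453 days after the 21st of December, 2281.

the 8th of September, 2288

Count 2453 days after December 21, 2281:
Day-of-year of December 21, 2281: 355.
Day-of-year of September 8, 2288: 252.
2281 has 365 days, so 365 − 355 = 10 days remain in 2281.
Full years: 2282: 365; 2283: 365; 2284: 366; 2285: 365; 2286: 365; 2287: 365. Sum = 2191.
Total: 10 + 2191 + 252 = 2453 days.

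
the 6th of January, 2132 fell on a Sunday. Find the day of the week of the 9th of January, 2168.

Day-of-year of January 6, 2132: 6.
Day-of-year of January 9, 2168: 9.
2132 has 366 days, so 366 − 6 = 360 days remain in 2132.
Full years 2133–2167: 27 common + 8 leap = 27×365 + 8×366 = 12783 days.
Total: 360 + 12783 + 9 = 13152 days.
13152 mod 7 = 6, so 6 days after Sunday is Saturday.

Saturday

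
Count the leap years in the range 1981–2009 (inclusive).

Years divisible by 4 in [1981, 2009]: 1984, 1988, 1992, 1996, 2000, 2004, 2008.
2000 is divisible by 400, so still leap.
No century exceptions apply. Count: 7.

7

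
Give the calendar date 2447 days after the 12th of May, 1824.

the 23rd of January, 1831

Count 2447 days after May 12, 1824:
May 12, 1824 → May 12, 1825: 365 days.
May 12, 1825 → May 12, 1826: 365 days.
May 12, 1826 → May 12, 1827: 365 days.
May 12, 1827 → May 12, 1828: 366 days (1828 is a leap year).
May 12, 1828 → May 12, 1829: 365 days.
May 12, 1829 → May 12, 1830: 365 days.
May 1830: 31 − 12 = 19 days remain.
Then June (30), July (31), August (31), September (30), October (31), November (30), December (31): 30 + 31 + 31 + 30 + 31 + 30 + 31 = 214 days.
January 1–23, 1831: 23 days.
Residual: 256 days.
Total: 2447 days.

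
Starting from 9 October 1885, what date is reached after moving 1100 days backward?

5 October 1882

Count 1100 days before October 9, 1885:
October 5, 1882 → October 5, 1883: 365 days.
October 5, 1883 → October 5, 1884: 366 days (1884 is a leap year).
October 5, 1884 → October 5, 1885: 365 days.
Within October 1885: 9 − 5 = 4 days.
Total: 1100 days.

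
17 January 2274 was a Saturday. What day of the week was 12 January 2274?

Monday

Count forward from the earlier date (January 12, 2274) to the later (January 17, 2274):
Within January 2274: 17 − 12 = 5 days.
5 mod 7 = 5, so 5 days before Saturday is Monday.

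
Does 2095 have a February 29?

2095 is not a leap year.

No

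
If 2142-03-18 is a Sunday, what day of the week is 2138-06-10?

Tuesday

Count forward from the earlier date (June 10, 2138) to the later (March 18, 2142):
June 10, 2138 → June 10, 2139: 365 days.
June 10, 2139 → June 10, 2140: 366 days (2140 is a leap year).
June 10, 2140 → June 10, 2141: 365 days.
June 2141: 30 − 10 = 20 days remain.
Then July (31), August (31), September (30), October (31), November (30), December (31), January (31), February 2142 (28): 31 + 31 + 30 + 31 + 30 + 31 + 31 + 28 = 243 days.
March 1–18, 2142: 18 days.
Residual: 281 days.
Total: 1377 days.
1377 mod 7 = 5, so 5 days before Sunday is Tuesday.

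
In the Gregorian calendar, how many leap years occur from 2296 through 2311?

Years divisible by 4 in [2296, 2311]: 2296, 2300, 2304, 2308.
Of these, 2300 is divisible by 100 but not 400, so not leap.
Leap years: 4 − 1 = 3.

3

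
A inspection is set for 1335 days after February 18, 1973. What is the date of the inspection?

October 15, 1976

Count 1335 days after February 18, 1973:
Day-of-year of February 18, 1973: 49.
Day-of-year of October 15, 1976: 289.
1973 has 365 days, so 365 − 49 = 316 days remain in 1973.
Full years: 1974: 365; 1975: 365. Sum = 730.
Total: 316 + 730 + 289 = 1335 days.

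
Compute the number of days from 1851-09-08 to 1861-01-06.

3408

Day-of-year of September 8, 1851: 251.
Day-of-year of January 6, 1861: 6.
1851 has 365 days, so 365 − 251 = 114 days remain in 1851.
Full years 1852–1860: 6 common + 3 leap = 6×365 + 3×366 = 3288 days.
Total: 114 + 3288 + 6 = 3408 days.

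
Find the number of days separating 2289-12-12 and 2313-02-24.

8474

Day-of-year of December 12, 2289: 346.
Day-of-year of February 24, 2313: 55.
2289 has 365 days, so 365 − 346 = 19 days remain in 2289.
Full years 2290–2312: 18 common + 5 leap = 18×365 + 5×366 = 8400 days.
Total: 19 + 8400 + 55 = 8474 days.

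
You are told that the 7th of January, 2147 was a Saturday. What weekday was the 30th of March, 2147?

Thursday

January 2147: 31 − 7 = 24 days remain.
Then February 2147 (28): 28 days.
March 1–30, 2147: 30 days.
Total: 24 + 28 + 30 = 82 days.
82 mod 7 = 5, so 5 days after Saturday is Thursday.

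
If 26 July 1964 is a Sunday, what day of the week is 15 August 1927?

Count forward from the earlier date (August 15, 1927) to the later (July 26, 1964):
From August 15, 1927 to August 15, 1963: 36 years, of which 9 contain a Feb 29 — 27×365 + 9×366 = 13149 days.
August 1963: 31 − 15 = 16 days remain.
Then 10 full months totalling 304 days.
July 1–26, 1964: 26 days.
Residual: 346 days.
Total: 13495 days.
13495 mod 7 = 6, so 6 days before Sunday is Monday.

Monday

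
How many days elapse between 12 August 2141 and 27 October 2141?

August 2141: 31 − 12 = 19 days remain.
Then September (30): 30 days.
October 1–27, 2141: 27 days.
Total: 19 + 30 + 27 = 76 days.

76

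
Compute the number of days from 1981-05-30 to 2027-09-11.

Day-of-year of May 30, 1981: 150.
Day-of-year of September 11, 2027: 254.
1981 has 365 days, so 365 − 150 = 215 days remain in 1981.
Full years 1982–2026: 34 common + 11 leap = 34×365 + 11×366 = 16436 days.
Total: 215 + 16436 + 254 = 16905 days.

16905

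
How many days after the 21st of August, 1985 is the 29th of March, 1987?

585

Day-of-year of August 21, 1985: 233.
Day-of-year of March 29, 1987: 88.
1985 has 365 days, so 365 − 233 = 132 days remain in 1985.
Full years: 1986: 365. Sum = 365.
Total: 132 + 365 + 88 = 585 days.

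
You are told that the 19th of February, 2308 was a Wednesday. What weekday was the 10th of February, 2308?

Count forward from the earlier date (February 10, 2308) to the later (February 19, 2308):
Within February 2308: 19 − 10 = 9 days.
9 mod 7 = 2, so 2 days before Wednesday is Monday.

Monday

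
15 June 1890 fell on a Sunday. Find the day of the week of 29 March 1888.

Thursday

Count forward from the earlier date (March 29, 1888) to the later (June 15, 1890):
March 1888: 31 − 29 = 2 days remain.
Then 26 full months totalling 791 days.
June 1–15, 1890: 15 days.
Total: 2 + 791 + 15 = 808 days.
808 mod 7 = 3, so 3 days before Sunday is Thursday.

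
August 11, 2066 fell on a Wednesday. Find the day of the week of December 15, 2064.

Count forward from the earlier date (December 15, 2064) to the later (August 11, 2066):
December 15, 2064 → December 15, 2065: 365 days.
December 2065: 31 − 15 = 16 days remain.
Then January (31), February 2066 (28), March (31), April (30), May (31), June (30), July (31): 31 + 28 + 31 + 30 + 31 + 30 + 31 = 212 days.
August 1–11, 2066: 11 days.
Residual: 239 days.
Total: 604 days.
604 mod 7 = 2, so 2 days before Wednesday is Monday.

Monday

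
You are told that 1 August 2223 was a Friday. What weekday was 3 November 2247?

Day-of-year of August 1, 2223: 213.
Day-of-year of November 3, 2247: 307.
2223 has 365 days, so 365 − 213 = 152 days remain in 2223.
Full years 2224–2246: 17 common + 6 leap = 17×365 + 6×366 = 8401 days.
Total: 152 + 8401 + 307 = 8860 days.
8860 mod 7 = 5, so 5 days after Friday is Wednesday.

Wednesday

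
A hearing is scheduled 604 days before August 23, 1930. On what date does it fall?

December 27, 1928

Count 604 days before August 23, 1930:
December 1928: 31 − 27 = 4 days remain.
Then 19 full months totalling 577 days.
August 1–23, 1930: 23 days.
Total: 4 + 577 + 23 = 604 days.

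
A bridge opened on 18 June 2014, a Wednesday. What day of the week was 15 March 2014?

Count forward from the earlier date (March 15, 2014) to the later (June 18, 2014):
March 2014: 31 − 15 = 16 days remain.
Then April (30), May (31): 30 + 31 = 61 days.
June 1–18, 2014: 18 days.
Total: 16 + 61 + 18 = 95 days.
95 mod 7 = 4, so 4 days before Wednesday is Saturday.

Saturday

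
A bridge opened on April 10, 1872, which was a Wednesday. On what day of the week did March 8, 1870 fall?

Tuesday

Count forward from the earlier date (March 8, 1870) to the later (April 10, 1872):
Day-of-year of March 8, 1870: 67.
Day-of-year of April 10, 1872: 101.
1870 has 365 days, so 365 − 67 = 298 days remain in 1870.
Full years: 1871: 365. Sum = 365.
Total: 298 + 365 + 101 = 764 days.
764 mod 7 = 1, so 1 day before Wednesday is Tuesday.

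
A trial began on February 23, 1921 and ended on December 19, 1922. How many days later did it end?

February 23, 1921 → February 23, 1922: 365 days.
February 1922: 28 − 23 = 5 days remain (1922 is not a leap year, so February has 28 days).
Then 9 full months totalling 275 days.
December 1–19, 1922: 19 days.
Residual: 299 days.
Total: 664 days.

664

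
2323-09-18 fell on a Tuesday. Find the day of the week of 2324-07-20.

Sunday

Day-of-year of September 18, 2323: 261.
Day-of-year of July 20, 2324: 202.
2323 has 365 days, so 365 − 261 = 104 days remain in 2323.
Total: 104 + 202 = 306 days.
306 mod 7 = 5, so 5 days after Tuesday is Sunday.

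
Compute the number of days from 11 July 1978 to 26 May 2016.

From July 11, 1978 to July 11, 2015: 37 years, of which 9 contain a Feb 29 — 28×365 + 9×366 = 13514 days.
(2000 is a leap year (divisible by 400).)
July 2015: 31 − 11 = 20 days remain.
Then 9 full months totalling 274 days.
May 1–26, 2016: 26 days.
Residual: 320 days.
Total: 13834 days.

13834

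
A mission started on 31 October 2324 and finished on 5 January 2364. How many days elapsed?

Day-of-year of October 31, 2324: 305.
Day-of-year of January 5, 2364: 5.
2324 has 366 days, so 366 − 305 = 61 days remain in 2324.
Full years 2325–2363: 30 common + 9 leap = 30×365 + 9×366 = 14244 days.
Total: 61 + 14244 + 5 = 14310 days.

14310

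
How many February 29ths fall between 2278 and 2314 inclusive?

Years divisible by 4 in [2278, 2314]: 2280, 2284, 2288, 2292, 2296, 2300, 2304, 2308, 2312.
Of these, 2300 is divisible by 100 but not 400, so not leap.
Leap years: 9 − 1 = 8.

8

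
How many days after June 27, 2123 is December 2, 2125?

June 27, 2123 → June 27, 2124: 366 days (2124 is a leap year).
June 27, 2124 → June 27, 2125: 365 days.
June 2125: 30 − 27 = 3 days remain.
Then July (31), August (31), September (30), October (31), November (30): 31 + 31 + 30 + 31 + 30 = 153 days.
December 1–2, 2125: 2 days.
Residual: 158 days.
Total: 889 days.

889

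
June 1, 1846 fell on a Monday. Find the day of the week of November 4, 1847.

Day-of-year of June 1, 1846: 152.
Day-of-year of November 4, 1847: 308.
1846 has 365 days, so 365 − 152 = 213 days remain in 1846.
Total: 213 + 308 = 521 days.
521 mod 7 = 3, so 3 days after Monday is Thursday.

Thursday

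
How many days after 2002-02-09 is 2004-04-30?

811

February 9, 2002 → February 9, 2003: 365 days.
February 9, 2003 → February 9, 2004: 365 days.
February 2004: 29 − 9 = 20 days remain (2004 is a leap year, so February has 29 days).
Then March (31): 31 days.
April 1–30, 2004: 30 days.
Residual: 81 days.
Total: 811 days.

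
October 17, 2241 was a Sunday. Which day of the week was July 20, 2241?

Tuesday

Count forward from the earlier date (July 20, 2241) to the later (October 17, 2241):
July 2241: 31 − 20 = 11 days remain.
Then August (31), September (30): 31 + 30 = 61 days.
October 1–17, 2241: 17 days.
Total: 11 + 61 + 17 = 89 days.
89 mod 7 = 5, so 5 days before Sunday is Tuesday.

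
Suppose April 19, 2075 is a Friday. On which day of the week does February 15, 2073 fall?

Count forward from the earlier date (February 15, 2073) to the later (April 19, 2075):
February 15, 2073 → February 15, 2074: 365 days.
February 15, 2074 → February 15, 2075: 365 days.
February 2075: 28 − 15 = 13 days remain (2075 is not a leap year, so February has 28 days).
Then March (31): 31 days.
April 1–19, 2075: 19 days.
Residual: 63 days.
Total: 793 days.
793 mod 7 = 2, so 2 days before Friday is Wednesday.

Wednesday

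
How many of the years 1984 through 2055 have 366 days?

18

Years divisible by 4: 1984, 1988, …, 2052 — 18 in all.
2000 is divisible by 400, so still leap.
No century exceptions apply. Count: 18.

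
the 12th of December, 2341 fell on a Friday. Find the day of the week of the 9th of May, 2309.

Count forward from the earlier date (May 9, 2309) to the later (December 12, 2341):
Day-of-year of May 9, 2309: 129.
Day-of-year of December 12, 2341: 346.
2309 has 365 days, so 365 − 129 = 236 days remain in 2309.
Full years 2310–2340: 23 common + 8 leap = 23×365 + 8×366 = 11323 days.
Total: 236 + 11323 + 346 = 11905 days.
11905 mod 7 = 5, so 5 days before Friday is Sunday.

Sunday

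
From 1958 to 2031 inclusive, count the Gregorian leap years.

Years divisible by 4: 1960, 1964, …, 2028 — 18 in all.
2000 is divisible by 400, so still leap.
No century exceptions apply. Count: 18.

18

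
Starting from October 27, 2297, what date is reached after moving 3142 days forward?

June 5, 2306

Count 3142 days after October 27, 2297:
From October 27, 2297 to October 27, 2305: 8 years, of which 1 contains a Feb 29 — 7×365 + 1×366 = 2921 days.
(2300 is not a leap year (divisible by 100 but not 400).)
October 2305: 31 − 27 = 4 days remain.
Then November (30), December (31), January (31), February 2306 (28), March (31), April (30), May (31): 30 + 31 + 31 + 28 + 31 + 30 + 31 = 212 days.
June 1–5, 2306: 5 days.
Residual: 221 days.
Total: 3142 days.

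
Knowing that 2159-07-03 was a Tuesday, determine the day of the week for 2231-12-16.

Friday

From July 3, 2159 to July 3, 2231: 72 years, of which 17 contain a Feb 29 — 55×365 + 17×366 = 26297 days.
(2200 is not a leap year (divisible by 100 but not 400).)
July 2231: 31 − 3 = 28 days remain.
Then August (31), September (30), October (31), November (30): 31 + 30 + 31 + 30 = 122 days.
December 1–16, 2231: 16 days.
Residual: 166 days.
Total: 26463 days.
26463 mod 7 = 3, so 3 days after Tuesday is Friday.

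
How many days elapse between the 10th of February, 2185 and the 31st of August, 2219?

Day-of-year of February 10, 2185: 41.
Day-of-year of August 31, 2219: 243.
2185 has 365 days, so 365 − 41 = 324 days remain in 2185.
Full years 2186–2218: 26 common + 7 leap = 26×365 + 7×366 = 12052 days.
Total: 324 + 12052 + 243 = 12619 days.

12619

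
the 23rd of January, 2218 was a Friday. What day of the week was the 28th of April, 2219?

January 2218: 31 − 23 = 8 days remain.
Then 14 full months totalling 424 days.
April 1–28, 2219: 28 days.
Total: 8 + 424 + 28 = 460 days.
460 mod 7 = 5, so 5 days after Friday is Wednesday.

Wednesday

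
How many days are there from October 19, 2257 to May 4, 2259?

562

October 19, 2257 → October 19, 2258: 365 days.
October 2258: 31 − 19 = 12 days remain.
Then November (30), December (31), January (31), February 2259 (28), March (31), April (30): 30 + 31 + 31 + 28 + 31 + 30 = 181 days.
May 1–4, 2259: 4 days.
Residual: 197 days.
Total: 562 days.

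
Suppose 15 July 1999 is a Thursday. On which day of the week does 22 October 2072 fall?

From July 15, 1999 to July 15, 2072: 73 years, of which 19 contain a Feb 29 — 54×365 + 19×366 = 26664 days.
(2000 is a leap year (divisible by 400).)
July 2072: 31 − 15 = 16 days remain.
Then August (31), September (30): 31 + 30 = 61 days.
October 1–22, 2072: 22 days.
Residual: 99 days.
Total: 26763 days.
26763 mod 7 = 2, so 2 days after Thursday is Saturday.

Saturday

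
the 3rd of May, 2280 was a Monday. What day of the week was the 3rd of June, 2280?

May 2280: 31 − 3 = 28 days remain.
June 1–3, 2280: 3 days.
Total: 28 + 3 = 31 days.
31 mod 7 = 3, so 3 days after Monday is Thursday.

Thursday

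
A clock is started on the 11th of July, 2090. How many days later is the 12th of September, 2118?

10289

Day-of-year of July 11, 2090: 192.
Day-of-year of September 12, 2118: 255.
2090 has 365 days, so 365 − 192 = 173 days remain in 2090.
Full years 2091–2117: 21 common + 6 leap = 21×365 + 6×366 = 9861 days.
Total: 173 + 9861 + 255 = 10289 days.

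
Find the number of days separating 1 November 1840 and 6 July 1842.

612

November 1840: 30 − 1 = 29 days remain.
Then 19 full months totalling 577 days.
July 1–6, 1842: 6 days.
Total: 29 + 577 + 6 = 612 days.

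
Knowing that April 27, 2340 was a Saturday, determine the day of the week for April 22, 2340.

Monday

Count forward from the earlier date (April 22, 2340) to the later (April 27, 2340):
Within April 2340: 27 − 22 = 5 days.
5 mod 7 = 5, so 5 days before Saturday is Monday.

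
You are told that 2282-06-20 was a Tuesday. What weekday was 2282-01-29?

Count forward from the earlier date (January 29, 2282) to the later (June 20, 2282):
January 2282: 31 − 29 = 2 days remain.
Then February 2282 (28), March (31), April (30), May (31): 28 + 31 + 30 + 31 = 120 days.
June 1–20, 2282: 20 days.
Total: 2 + 120 + 20 = 142 days.
142 mod 7 = 2, so 2 days before Tuesday is Sunday.

Sunday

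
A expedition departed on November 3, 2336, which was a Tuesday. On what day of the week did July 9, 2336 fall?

Thursday

Count forward from the earlier date (July 9, 2336) to the later (November 3, 2336):
July 2336: 31 − 9 = 22 days remain.
Then August (31), September (30), October (31): 31 + 30 + 31 = 92 days.
November 1–3, 2336: 3 days.
Total: 22 + 92 + 3 = 117 days.
117 mod 7 = 5, so 5 days before Tuesday is Thursday.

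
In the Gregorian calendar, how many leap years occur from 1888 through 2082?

Years divisible by 4: 1888, 1892, …, 2080 — 49 in all.
Of these, 1900 is divisible by 100 but not 400, so not leap.
2000 is divisible by 400, so still leap.
Leap years: 49 − 1 = 48.

48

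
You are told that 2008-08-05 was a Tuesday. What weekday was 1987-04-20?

Count forward from the earlier date (April 20, 1987) to the later (August 5, 2008):
Day-of-year of April 20, 1987: 110.
Day-of-year of August 5, 2008: 218.
1987 has 365 days, so 365 − 110 = 255 days remain in 1987.
Full years 1988–2007: 15 common + 5 leap = 15×365 + 5×366 = 7305 days.
Total: 255 + 7305 + 218 = 7778 days.
7778 mod 7 = 1, so 1 day before Tuesday is Monday.

Monday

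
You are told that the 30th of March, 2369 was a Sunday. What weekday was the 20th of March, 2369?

Thursday

Count forward from the earlier date (March 20, 2369) to the later (March 30, 2369):
Within March 2369: 30 − 20 = 10 days.
10 mod 7 = 3, so 3 days before Sunday is Thursday.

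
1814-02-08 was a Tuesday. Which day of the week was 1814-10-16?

February 1814: 28 − 8 = 20 days remain (1814 is not a leap year, so February has 28 days).
Then March (31), April (30), May (31), June (30), July (31), August (31), September (30): 31 + 30 + 31 + 30 + 31 + 31 + 30 = 214 days.
October 1–16, 1814: 16 days.
Total: 20 + 214 + 16 = 250 days.
250 mod 7 = 5, so 5 days after Tuesday is Sunday.

Sunday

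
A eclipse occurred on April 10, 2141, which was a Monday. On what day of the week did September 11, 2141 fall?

April 2141: 30 − 10 = 20 days remain.
Then May (31), June (30), July (31), August (31): 31 + 30 + 31 + 31 = 123 days.
September 1–11, 2141: 11 days.
Total: 20 + 123 + 11 = 154 days.
154 is a multiple of 7, so September 11, 2141 falls on the same weekday: Monday.

Monday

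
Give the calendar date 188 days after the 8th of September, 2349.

the 15th of March, 2350

Count 188 days after September 8, 2349:
September 2349: 30 − 8 = 22 days remain.
Then October (31), November (30), December (31), January (31), February 2350 (28): 31 + 30 + 31 + 31 + 28 = 151 days.
March 1–15, 2350: 15 days.
Total: 22 + 151 + 15 = 188 days.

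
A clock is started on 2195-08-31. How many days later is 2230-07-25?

Day-of-year of August 31, 2195: 243.
Day-of-year of July 25, 2230: 206.
2195 has 365 days, so 365 − 243 = 122 days remain in 2195.
Full years 2196–2229: 26 common + 8 leap = 26×365 + 8×366 = 12418 days.
Total: 122 + 12418 + 206 = 12746 days.

12746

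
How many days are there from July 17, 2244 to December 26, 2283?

14406

Day-of-year of July 17, 2244: 199.
Day-of-year of December 26, 2283: 360.
2244 has 366 days, so 366 − 199 = 167 days remain in 2244.
Full years 2245–2282: 29 common + 9 leap = 29×365 + 9×366 = 13879 days.
Total: 167 + 13879 + 360 = 14406 days.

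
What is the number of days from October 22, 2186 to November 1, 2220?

12428

Day-of-year of October 22, 2186: 295.
Day-of-year of November 1, 2220: 306.
2186 has 365 days, so 365 − 295 = 70 days remain in 2186.
Full years 2187–2219: 26 common + 7 leap = 26×365 + 7×366 = 12052 days.
Total: 70 + 12052 + 306 = 12428 days.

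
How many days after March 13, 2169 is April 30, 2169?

March 2169: 31 − 13 = 18 days remain.
April 1–30, 2169: 30 days.
Total: 18 + 30 = 48 days.

48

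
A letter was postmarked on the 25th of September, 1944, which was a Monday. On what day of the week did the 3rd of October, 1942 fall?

Saturday

Count forward from the earlier date (October 3, 1942) to the later (September 25, 1944):
October 1942: 31 − 3 = 28 days remain.
Then 22 full months totalling 670 days.
September 1–25, 1944: 25 days.
Total: 28 + 670 + 25 = 723 days.
723 mod 7 = 2, so 2 days before Monday is Saturday.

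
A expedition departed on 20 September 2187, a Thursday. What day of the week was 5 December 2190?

September 20, 2187 → September 20, 2188: 366 days (2188 is a leap year).
September 20, 2188 → September 20, 2189: 365 days.
September 20, 2189 → September 20, 2190: 365 days.
September 2190: 30 − 20 = 10 days remain.
Then October (31), November (30): 31 + 30 = 61 days.
December 1–5, 2190: 5 days.
Residual: 76 days.
Total: 1172 days.
1172 mod 7 = 3, so 3 days after Thursday is Sunday.

Sunday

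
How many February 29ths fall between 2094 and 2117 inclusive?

5

Years divisible by 4 in [2094, 2117]: 2096, 2100, 2104, 2108, 2112, 2116.
Of these, 2100 is divisible by 100 but not 400, so not leap.
Leap years: 6 − 1 = 5.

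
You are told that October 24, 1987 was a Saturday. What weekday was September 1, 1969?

Count forward from the earlier date (September 1, 1969) to the later (October 24, 1987):
From September 1, 1969 to September 1, 1987: 18 years, of which 4 contain a Feb 29 — 14×365 + 4×366 = 6574 days.
September 1987: 30 − 1 = 29 days remain.
October 1–24, 1987: 24 days.
Residual: 53 days.
Total: 6627 days.
6627 mod 7 = 5, so 5 days before Saturday is Monday.

Monday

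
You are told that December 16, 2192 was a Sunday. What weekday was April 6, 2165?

Saturday

Count forward from the earlier date (April 6, 2165) to the later (December 16, 2192):
From April 6, 2165 to April 6, 2192: 27 years, of which 7 contain a Feb 29 — 20×365 + 7×366 = 9862 days.
April 2192: 30 − 6 = 24 days remain.
Then May (31), June (30), July (31), August (31), September (30), October (31), November (30): 31 + 30 + 31 + 31 + 30 + 31 + 30 = 214 days.
December 1–16, 2192: 16 days.
Residual: 254 days.
Total: 10116 days.
10116 mod 7 = 1, so 1 day before Sunday is Saturday.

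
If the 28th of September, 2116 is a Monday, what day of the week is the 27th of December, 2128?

Monday

Day-of-year of September 28, 2116: 272.
Day-of-year of December 27, 2128: 362.
2116 has 366 days, so 366 − 272 = 94 days remain in 2116.
Full years 2117–2127: 9 common + 2 leap = 9×365 + 2×366 = 4017 days.
Total: 94 + 4017 + 362 = 4473 days.
4473 is a multiple of 7, so the 27th of December, 2128 falls on the same weekday: Monday.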